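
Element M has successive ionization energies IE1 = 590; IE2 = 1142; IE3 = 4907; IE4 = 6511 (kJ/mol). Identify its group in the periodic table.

Group 2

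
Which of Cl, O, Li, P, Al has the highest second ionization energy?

The second ionization energy removes an electron from the +1 ion. For each element: Cl⁺ still has 6 valence electrons; O⁺ still has 5 valence electrons; Li⁺ is the bare [He] core; P⁺ still has 4 valence electrons; Al⁺ still has 2 valence electrons.
Pulling an electron out of a noble-gas core costs far more than removing a remaining valence electron, so Li sits at the high end of IE_2.
Valence configurations: Cl⁺ [Ne]3s²3p⁴, O⁺ [He]2s²2p³, P⁺ [Ne]3s²3p², Al⁺ [Ne]3s².
Approximate IE_2 values (kJ/mol): Cl 2298, O 3388, Li 7298, P 1907, Al 1817.
Putting it together, IE_2: Al < P < Cl < O < Li.

Li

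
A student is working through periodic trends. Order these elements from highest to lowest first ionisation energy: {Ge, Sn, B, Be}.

Be, B, Ge, Sn

Across a period the outer electron is held more tightly (higher IE₁); down a group it sits in a higher shell, more shielded, and comes off more easily.
Neither a single period nor a single group — weigh both effects.
Ge > Sn: they share group 14; the group trend gives Ge the larger value.
B > Ge: the two effects oppose for this pair; the down-group effect wins (801 vs 762 kJ/mol).
Be > B: this pair runs against the simple trend — see the exception note.
Note the exception: Be has a higher first ionization energy than B, contrary to the simple trend — removing B's lone 2p electron is easier than breaking Be's filled 2s².
Approximate values (kJ/mol): Be 900, B 801, Ge 762, Sn 709.
So from highest to lowest: Be > B > Ge > Sn.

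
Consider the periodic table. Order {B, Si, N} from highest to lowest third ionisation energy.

N > B > Si

The third ionization energy removes an electron from the +2 ion. For each element: B²⁺ still has 1 valence electron; Si²⁺ still has 2 valence electrons; N²⁺ still has 3 valence electrons.
All are still removing valence electrons, so compare the +2 ions as you would atoms: IE_3 generally rises across a period (higher Z_eff) and falls down a group (larger shell), subject to the usual subshell exceptions.
Valence configurations: B²⁺ [He]2s¹, Si²⁺ [Ne]3s², N²⁺ [He]2s²2p¹.
Approximate IE_3 values (kJ/mol): B 3660, Si 3232, N 4578.
Hence IE_3: Si < B < N.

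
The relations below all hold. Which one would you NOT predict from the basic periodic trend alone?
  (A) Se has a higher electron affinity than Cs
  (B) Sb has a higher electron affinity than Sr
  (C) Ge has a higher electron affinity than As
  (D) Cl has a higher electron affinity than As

(C)

The general trend: electron affinity increases across a period and decreases down a group.
(A) Se (period 4, group 16) vs Cs (period 6, group 1): the stated order agrees with the simple trend.
(B) Sb (period 5, group 15) vs Sr (period 5, group 2): the stated order agrees with the simple trend.
(C) Ge (period 4, group 14) vs As (period 4, group 15): the stated order contradicts the simple trend.
(D) Cl (period 3, group 17) vs As (period 4, group 15): the stated order agrees with the simple trend.
The exception is (C): adding an electron to As's half-filled 4p³ is unfavourable, so Ge (4p²) has the more exothermic EA.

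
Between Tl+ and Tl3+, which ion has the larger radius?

Both ions have Z = 81 protons, but Tl3+ has lost more electrons, so its remaining electrons feel a larger effective nuclear charge per electron and are pulled in more tightly.
Higher positive charge → smaller ion, so Tl+ > Tl3+.

Tl+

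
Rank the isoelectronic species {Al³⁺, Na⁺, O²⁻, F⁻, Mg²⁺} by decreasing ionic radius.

O²⁻, F⁻, Na⁺, Mg²⁺, Al³⁺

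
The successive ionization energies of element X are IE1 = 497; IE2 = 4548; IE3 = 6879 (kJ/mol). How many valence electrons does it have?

Look for the largest jump between consecutive ionization energies: IE2/IE1 ≈ 9.2, far larger than any earlier ratio.
That jump marks the point where a core electron is being removed. So the atom has 1 valence electron.

1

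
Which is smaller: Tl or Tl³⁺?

Forming Tl³⁺ removes 3 electrons from Tl. Fewer electrons for the same nuclear charge means less shielding and a higher Z_eff on the remaining electrons, and for main-group metals the entire outer shell is lost.
A cation is smaller than its parent atom: Tl³⁺ < Tl.

Tl³⁺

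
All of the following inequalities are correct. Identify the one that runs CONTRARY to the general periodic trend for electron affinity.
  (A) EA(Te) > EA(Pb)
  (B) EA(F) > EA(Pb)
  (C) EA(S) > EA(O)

(C)

The general trend: electron affinity increases across a period and decreases down a group.
(A) Te (period 5, group 16) vs Pb (period 6, group 14): the stated order agrees with the simple trend.
(B) F (period 2, group 17) vs Pb (period 6, group 14): the stated order agrees with the simple trend.
(C) S (period 3, group 16) vs O (period 2, group 16): the stated order contradicts the simple trend.
The exception is (C): the compact 2p subshell of O repels the added electron more than S's larger 3p does.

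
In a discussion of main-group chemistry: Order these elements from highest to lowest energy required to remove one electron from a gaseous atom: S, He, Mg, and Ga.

He > S > Mg > Ga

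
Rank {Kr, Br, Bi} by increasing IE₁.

Bi < Br < Kr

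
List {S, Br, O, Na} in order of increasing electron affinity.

Na < O < S < Br

O is in period 2, group 16; Na is in period 3, group 1; S is in period 3, group 16; Br is in period 4, group 17.
Atoms with high Z_eff and room in the valence shell (especially the halogens) have the most exothermic electron affinities.
Here both period and group differ, so the two effects have to be weighed against each other.
O > Na: both effects reinforce here, so O is clearly the higher of the two.
S > O: this pair runs against the simple trend — see the exception note.
Br > S: period and group pull opposite ways; the across-period shift dominates (325 vs 200 kJ/mol).
Note the exception: S has a higher electron affinity than O, contrary to the simple trend — the compact 2p subshell of O repels the added electron more than S's larger 3p does.
For reference (kJ/mol): O 141, Na 53, S 200, Br 325.
So from lowest to highest: Na < O < S < Br.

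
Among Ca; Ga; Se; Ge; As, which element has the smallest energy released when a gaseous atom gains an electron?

Ca

Ca is in period 4, group 2; Ga is in period 4, group 13; Ge is in period 4, group 14; As is in period 4, group 15; Se is in period 4, group 16.
Atoms with high Z_eff and room in the valence shell (especially the halogens) have the most exothermic electron affinities.
All lie in period 4; the across-period trend (electron affinity increases left to right) applies, with the exception below.
Note the exception: Ge has a higher electron affinity than As, contrary to the simple trend — adding an electron to As's half-filled 4p³ is unfavourable, so Ge (4p²) has the more exothermic EA.
Tabulated electron affinity (kJ/mol): Ca 2, Ga 29, Ge 119, As 78, Se 195.
The smallest energy released when a gaseous atom gains an electron among these belongs to Ca.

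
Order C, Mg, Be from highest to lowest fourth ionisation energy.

The fourth ionization energy removes an electron from the +3 ion. For each element: C³⁺ still has 1 valence electron; Mg³⁺ is already 1 electron into the core; Be³⁺ is already 1 electron into the core.
Pulling an electron out of a noble-gas core costs far more than removing a remaining valence electron, so Mg and Be sit at the high end of IE_4.
Approximate IE_4 values (kJ/mol): C 6223, Mg 10543, Be 21007.
So the fourth ionization energies run C < Mg < Be.

Be > Mg > C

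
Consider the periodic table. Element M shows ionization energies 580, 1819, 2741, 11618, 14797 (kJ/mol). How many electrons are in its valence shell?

Look for the largest jump between consecutive ionization energies: IE4/IE3 ≈ 4.2, far larger than any earlier ratio.
That jump marks the point where a core electron is being removed. So the atom has 3 valence electrons.

3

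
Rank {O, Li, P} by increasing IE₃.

Consider each +2 ion: O²⁺ still has 4 valence electrons; Li²⁺ is already 1 electron into the core; P²⁺ still has 3 valence electrons.
Core electrons are held far more tightly than valence electrons, so Li tops the IE_3 order.
Valence configurations: O²⁺ [He]2s²2p², P²⁺ [Ne]3s²3p¹.
Approximate IE_3 values (kJ/mol): O 5300, Li 11815, P 2914.
Putting it together, IE_3: P < O < Li.

P, O, Li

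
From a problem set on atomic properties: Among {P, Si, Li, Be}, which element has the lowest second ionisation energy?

Si

The second ionization energy removes an electron from the +1 ion. For each element: P⁺ still has 4 valence electrons; Si⁺ still has 3 valence electrons; Li⁺ is the bare [He] core; Be⁺ still has 1 valence electron.
Pulling an electron out of a noble-gas core costs far more than removing a remaining valence electron, so Li sits at the high end of IE_2.
Valence configurations: P⁺ [Ne]3s²3p², Si⁺ [Ne]3s²3p¹, Be⁺ [He]2s¹.
The numbers (kJ/mol): P 1907, Si 1577, Li 7298, Be 1757.
Hence IE_2: Si < Be < P < Li.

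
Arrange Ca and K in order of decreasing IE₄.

Ca, K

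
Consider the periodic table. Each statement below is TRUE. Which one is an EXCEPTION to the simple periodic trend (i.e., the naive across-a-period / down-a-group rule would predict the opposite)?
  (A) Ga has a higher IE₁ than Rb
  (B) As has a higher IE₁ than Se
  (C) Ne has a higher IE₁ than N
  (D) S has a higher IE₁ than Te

(B)

The general trend: IE₁ increases across a period and decreases down a group.
(A) Ga (period 4, group 13) vs Rb (period 5, group 1): the stated order agrees with the simple trend.
(B) As (period 4, group 15) vs Se (period 4, group 16): the stated order contradicts the simple trend.
(C) Ne (period 2, group 18) vs N (period 2, group 15): the stated order agrees with the simple trend.
(D) S (period 3, group 16) vs Te (period 5, group 16): the stated order agrees with the simple trend.
The exception is (B): Se (4p⁴) ionizes more easily than half-filled As (4p³).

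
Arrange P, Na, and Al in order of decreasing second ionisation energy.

Na, P, Al

Consider each +1 ion: P⁺ still has 4 valence electrons; Na⁺ is the bare [Ne] core; Al⁺ still has 2 valence electrons.
Pulling an electron out of a noble-gas core costs far more than removing a remaining valence electron, so Na sits at the high end of IE_2.
Valence configurations: P⁺ [Ne]3s²3p², Al⁺ [Ne]3s².
Approximate IE_2 values (kJ/mol): P 1907, Na 4562, Al 1817.
So the second ionization energies run Al < P < Na.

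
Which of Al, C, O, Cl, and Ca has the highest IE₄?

Al

After 3 electrons have been removed, what remains? Al³⁺ is the bare [Ne] core; C³⁺ still has 1 valence electron; O³⁺ still has 3 valence electrons; Cl³⁺ still has 4 valence electrons; Ca³⁺ is already 1 electron into the core.
Usually core removal costs more than valence removal, but here the competition is close: a tightly held n=2 valence electron can cost more to remove than an n=3 core electron, so the actual values have to decide it.
Valence configurations: C³⁺ [He]2s¹, O³⁺ [He]2s²2p¹, Cl³⁺ [Ne]3s²3p².
Tabulated IE_4 (kJ/mol): Al 11577, C 6223, O 7469, Cl 5159, Ca 6491.
Overall IE_4 order: Cl < C < Ca < O < Al.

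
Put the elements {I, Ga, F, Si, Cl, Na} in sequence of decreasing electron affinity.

Cl, F, I, Si, Na, Ga

F is in period 2, group 17; Na is in period 3, group 1; Si is in period 3, group 14; Cl is in period 3, group 17; Ga is in period 4, group 13; I is in period 5, group 17.
Atoms with high Z_eff and room in the valence shell (especially the halogens) have the most exothermic electron affinities.
These span different periods and groups, so the two trends combine.
Na > Ga: period and group pull opposite ways; the down-group shift dominates (53 vs 29 kJ/mol).
Si > Na: Si lies to the right of Na in period 3, so the across-period effect alone puts Si higher.
I > Si: the two effects oppose for this pair; the across-period effect wins (295 vs 134 kJ/mol).
F > I: F sits above I in group 17, so the down-group effect alone puts F higher.
Cl > F: this pair runs against the simple trend — see the exception note.
Note the exception: Cl has a higher electron affinity than F, contrary to the simple trend — F's small 2p subshell makes the incoming electron feel strong e⁻–e⁻ repulsion, so Cl actually releases more energy on gaining an electron.
Tabulated electron affinity (kJ/mol): F 328, Na 53, Si 134, Cl 349, Ga 29, I 295.
So from highest to lowest: Cl > F > I > Si > Na > Ga.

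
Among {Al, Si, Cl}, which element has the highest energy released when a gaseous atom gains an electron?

Cl

Adding an electron releases more energy for atoms nearer the top right (short of the noble gases).
All lie in period 3, so electron affinity increases left to right.
The highest energy released when a gaseous atom gains an electron among these belongs to Cl.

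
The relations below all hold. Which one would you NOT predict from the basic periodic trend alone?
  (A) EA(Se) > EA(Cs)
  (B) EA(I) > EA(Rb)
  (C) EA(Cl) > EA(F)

(C)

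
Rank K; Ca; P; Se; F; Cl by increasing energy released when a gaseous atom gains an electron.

F is in period 2, group 17; P is in period 3, group 15; Cl is in period 3, group 17; K is in period 4, group 1; Ca is in period 4, group 2; Se is in period 4, group 16.
Electron affinity generally becomes more exothermic across a period toward the halogens and less exothermic down a group.
Here both period and group differ, so the two effects have to be weighed against each other.
K > Ca: this pair runs against the simple trend — see the exception note.
P > K: relative to K, both the across-period and down-group shifts push P's electron affinity up.
Se > P: the two effects oppose for this pair; the across-period effect wins (195 vs 72 kJ/mol).
F > Se: relative to Se, both the across-period and down-group shifts push F's electron affinity up.
Cl > F: this pair runs against the simple trend — see the exception note.
Note the exception: K has a higher electron affinity than Ca, contrary to the simple trend — adding an electron to Ca (ns²) has to open a new, higher-energy np subshell, which is unfavourable.
Note the exception: Cl has a higher electron affinity than F, contrary to the simple trend — F's small 2p subshell makes the incoming electron feel strong e⁻–e⁻ repulsion, so Cl actually releases more energy on gaining an electron.
Approximate values (kJ/mol): F 328, P 72, Cl 349, K 48, Ca 2, Se 195.
So from lowest to highest: Ca < K < P < Se < F < Cl.

Ca < K < P < Se < F < Cl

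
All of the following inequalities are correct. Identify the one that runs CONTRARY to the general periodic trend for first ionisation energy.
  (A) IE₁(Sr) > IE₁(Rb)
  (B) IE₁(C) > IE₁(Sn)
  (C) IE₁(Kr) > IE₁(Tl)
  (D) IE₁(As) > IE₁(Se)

(D)

The general trend: first ionisation energy increases across a period and decreases down a group.
(A) Sr (period 5, group 2) vs Rb (period 5, group 1): the stated order agrees with the simple trend.
(B) C (period 2, group 14) vs Sn (period 5, group 14): the stated order agrees with the simple trend.
(C) Kr (period 4, group 18) vs Tl (period 6, group 13): the stated order agrees with the simple trend.
(D) As (period 4, group 15) vs Se (period 4, group 16): the stated order contradicts the simple trend.
The exception is (D): Se (4p⁴) ionizes more easily than half-filled As (4p³).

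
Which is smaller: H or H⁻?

H

Forming H⁻ adds 1 electron to H. More electron–electron repulsion in the same shell, with unchanged nuclear charge, lets the cloud expand.
An anion is larger than its parent atom: H⁻ > H.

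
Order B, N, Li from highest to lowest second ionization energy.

Li > N > B

After 1 electron has been removed, what remains? B⁺ still has 2 valence electrons; N⁺ still has 4 valence electrons; Li⁺ is the bare [He] core.
Breaking into a closed-shell core is much more expensive than removing a leftover valence electron — Li has the largest IE_2 here.
Valence configurations: B⁺ [He]2s², N⁺ [He]2s²2p².
The numbers (kJ/mol): B 2427, N 2856, Li 7298.
Putting it together, IE_2: B < N < Li.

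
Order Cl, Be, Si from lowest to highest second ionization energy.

Si < Be < Cl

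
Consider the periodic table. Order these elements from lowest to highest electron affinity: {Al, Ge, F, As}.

F is in period 2, group 17; Al is in period 3, group 13; Ge is in period 4, group 14; As is in period 4, group 15.
Electron affinity generally becomes more exothermic across a period toward the halogens and less exothermic down a group.
These span different periods and groups, so the two trends combine.
As > Al: the two effects oppose for this pair; the across-period effect wins (78 vs 42 kJ/mol).
Ge > As: this pair runs against the simple trend — see the exception note.
F > Ge: relative to Ge, both the across-period and down-group shifts push F's electron affinity up.
Note the exception: Ge has a higher electron affinity than As, contrary to the simple trend — adding an electron to As's half-filled 4p³ is unfavourable, so Ge (4p²) has the more exothermic EA.
For reference (kJ/mol): F 328, Al 42, Ge 119, As 78.
So from lowest to highest: Al < As < Ge < F.

Al, As, Ge, F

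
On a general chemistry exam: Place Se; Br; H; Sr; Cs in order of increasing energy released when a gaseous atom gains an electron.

Atoms with high Z_eff and room in the valence shell (especially the halogens) have the most exothermic electron affinities.
Neither a single period nor a single group — weigh both effects.
Cs > Sr: this pair runs against the simple trend — see the exception note.
H > Cs: they share group 1; the group trend gives H the larger value.
Se > H: the two effects oppose for this pair; the across-period effect wins (195 vs 73 kJ/mol).
Br > Se: Br lies to the right of Se in period 4, so the across-period effect alone puts Br higher.
Note the exception: Cs has a higher electron affinity than Sr, contrary to the simple trend — adding an electron to Sr (ns²) has to open a new, higher-energy np subshell, which is unfavourable.
For reference (kJ/mol): H 73, Se 195, Br 325, Sr 5, Cs 46.
So from lowest to highest: Sr < Cs < H < Se < Br.

Sr < Cs < H < Se < Br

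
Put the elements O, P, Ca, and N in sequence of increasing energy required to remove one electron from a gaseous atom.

IE₁ increases left→right with effective nuclear charge and decreases top→bottom as the valence shell moves farther out.
These span different periods and groups, so the two trends combine.
P > Ca: both effects reinforce here, so P is clearly the higher of the two.
O > P: both effects reinforce here, so O is clearly the higher of the two.
N > O: this pair runs against the simple trend — see the exception note.
Note the exception: N has a higher first ionization energy than O, contrary to the simple trend — pairing an electron in O's 2p⁴ costs repulsion energy, so O ionizes more easily than half-filled N (2p³).
For reference (kJ/mol): N 1402, O 1314, P 1012, Ca 590.
So from lowest to highest: Ca < P < O < N.

Ca, P, O, N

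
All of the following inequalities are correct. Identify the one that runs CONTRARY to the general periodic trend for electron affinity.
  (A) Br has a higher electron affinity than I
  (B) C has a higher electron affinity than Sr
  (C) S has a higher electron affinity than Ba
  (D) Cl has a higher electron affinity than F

(D)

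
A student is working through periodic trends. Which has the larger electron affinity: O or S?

S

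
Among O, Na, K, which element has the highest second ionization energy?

Na

After 1 electron has been removed, what remains? O⁺ still has 5 valence electrons; Na⁺ is the bare [Ne] core; K⁺ is the bare [Ar] core.
Usually core removal costs more than valence removal, but here the competition is close: a tightly held n=2 valence electron can cost more to remove than an n=3 core electron, so the actual values have to decide it.
Approximate IE_2 values (kJ/mol): O 3388, Na 4562, K 3052.
So the second ionization energies run K < O < Na.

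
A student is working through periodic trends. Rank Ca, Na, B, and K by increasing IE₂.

Ca < B < K < Na

Consider each +1 ion: Ca⁺ still has 1 valence electron; Na⁺ is the bare [Ne] core; B⁺ still has 2 valence electrons; K⁺ is the bare [Ar] core.
Breaking into a closed-shell core is much more expensive than removing a leftover valence electron — K and Na have the largest IE_2 here.
Valence configurations: Ca⁺ [Ar]4s¹, B⁺ [He]2s².
Approximate IE_2 values (kJ/mol): Ca 1145, Na 4562, B 2427, K 3052.
Hence IE_2: Ca < B < K < Na.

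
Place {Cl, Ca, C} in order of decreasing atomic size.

Ca > Cl > C

C is in period 2, group 14; Cl is in period 3, group 17; Ca is in period 4, group 2.
Radius decreases left→right (rising Z_eff, same n) and increases top→bottom (higher n).
Neither a single period nor a single group — weigh both effects.
Cl > C: period and group pull opposite ways; the down-group shift dominates (99 vs 75 pm).
Ca > Cl: both effects reinforce here, so Ca is clearly the larger of the two.
Approximate values (pm): C 75, Cl 99, Ca 171.
So from largest to smallest: Ca > Cl > C.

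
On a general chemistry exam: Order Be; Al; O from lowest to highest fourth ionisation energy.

O < Al < Be

Consider each +3 ion: Be³⁺ is already 1 electron into the core; Al³⁺ is the bare [Ne] core; O³⁺ still has 3 valence electrons.
Breaking into a closed-shell core is much more expensive than removing a leftover valence electron — Al and Be have the largest IE_4 here.
The numbers (kJ/mol): Be 21007, Al 11577, O 7469.
Hence IE_4: O < Al < Be.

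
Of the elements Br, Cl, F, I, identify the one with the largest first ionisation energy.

Across a period the outer electron is held more tightly (higher IE₁); down a group it sits in a higher shell, more shielded, and comes off more easily.
All are in group 17, so first ionization energy increases up the group.
The largest first ionisation energy among these belongs to F.

F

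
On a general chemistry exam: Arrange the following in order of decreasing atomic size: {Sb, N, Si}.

Sb, Si, N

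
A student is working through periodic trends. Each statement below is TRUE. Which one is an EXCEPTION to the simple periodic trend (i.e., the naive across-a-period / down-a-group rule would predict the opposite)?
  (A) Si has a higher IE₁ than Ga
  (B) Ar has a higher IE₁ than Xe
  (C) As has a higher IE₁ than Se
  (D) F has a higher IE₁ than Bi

(C)

The general trend: IE₁ increases across a period and decreases down a group.
(A) Si (period 3, group 14) vs Ga (period 4, group 13): the stated order agrees with the simple trend.
(B) Ar (period 3, group 18) vs Xe (period 5, group 18): the stated order agrees with the simple trend.
(C) As (period 4, group 15) vs Se (period 4, group 16): the stated order contradicts the simple trend.
(D) F (period 2, group 17) vs Bi (period 6, group 15): the stated order agrees with the simple trend.
The exception is (C): Se (4p⁴) ionizes more easily than half-filled As (4p³).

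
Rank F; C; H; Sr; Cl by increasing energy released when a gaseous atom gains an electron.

H is in period 1, group 1; C is in period 2, group 14; F is in period 2, group 17; Cl is in period 3, group 17; Sr is in period 5, group 2.
Adding an electron releases more energy for atoms nearer the top right (short of the noble gases).
Neither a single period nor a single group — weigh both effects.
H > Sr: period and group pull opposite ways; the down-group shift dominates (73 vs 5 kJ/mol).
C > H: the two effects oppose for this pair; the across-period effect wins (122 vs 73 kJ/mol).
F > C: both are in period 2; the period trend gives F the larger value.
Cl > F: this pair runs against the simple trend — see the exception note.
Note the exception: Cl has a higher electron affinity than F, contrary to the simple trend — F's small 2p subshell makes the incoming electron feel strong e⁻–e⁻ repulsion, so Cl actually releases more energy on gaining an electron.
Approximate values (kJ/mol): H 73, C 122, F 328, Cl 349, Sr 5.
So from lowest to highest: Sr < H < C < F < Cl.

Sr < H < C < F < Cl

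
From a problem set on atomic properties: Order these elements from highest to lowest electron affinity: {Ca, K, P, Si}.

Si is in period 3, group 14; P is in period 3, group 15; K is in period 4, group 1; Ca is in period 4, group 2.
EA tends to increase across a period and decrease down a group, though the pattern is less regular than for IE or radius.
Here both period and group differ, so the two effects have to be weighed against each other.
K > Ca: this pair runs against the simple trend — see the exception note.
P > K: both effects reinforce here, so P is clearly the higher of the two.
Si > P: this pair runs against the simple trend — see the exception note.
Note the exception: K has a higher electron affinity than Ca, contrary to the simple trend — adding an electron to Ca (ns²) has to open a new, higher-energy np subshell, which is unfavourable.
Note the exception: Si has a higher electron affinity than P, contrary to the simple trend — adding an electron to P's half-filled 3p³ is unfavourable, so Si (3p²) has the more exothermic EA.
For reference (kJ/mol): Si 134, P 72, K 48, Ca 2.
So from highest to lowest: Si > P > K > Ca.

Si, P, K, Ca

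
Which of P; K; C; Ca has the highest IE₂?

After 1 electron has been removed, what remains? P⁺ still has 4 valence electrons; K⁺ is the bare [Ar] core; C⁺ still has 3 valence electrons; Ca⁺ still has 1 valence electron.
Core electrons are held far more tightly than valence electrons, so K tops the IE_2 order.
Valence configurations: P⁺ [Ne]3s²3p², C⁺ [He]2s²2p¹, Ca⁺ [Ar]4s¹.
The numbers (kJ/mol): P 1907, K 3052, C 2353, Ca 1145.
Putting it together, IE_2: Ca < P < C < K.

K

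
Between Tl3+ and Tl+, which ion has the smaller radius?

Tl3+

Both ions have Z = 81 protons, but Tl3+ has lost more electrons, so its remaining electrons feel a larger effective nuclear charge per electron and are pulled in more tightly.
Higher positive charge → smaller ion, so Tl+ > Tl3+.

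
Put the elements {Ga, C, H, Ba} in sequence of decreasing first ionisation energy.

H > C > Ga > Ba

IE₁ increases left→right with effective nuclear charge and decreases top→bottom as the valence shell moves farther out.
These span different periods and groups, so the two trends combine.
Ga > Ba: both effects reinforce here, so Ga is clearly the higher of the two.
C > Ga: relative to Ga, both the across-period and down-group shifts push C's first ionization energy up.
H > C: period and group pull opposite ways; the down-group shift dominates (1312 vs 1086 kJ/mol).
Tabulated first ionization energy (kJ/mol): H 1312, C 1086, Ga 579, Ba 503.
So from highest to lowest: H > C > Ga > Ba.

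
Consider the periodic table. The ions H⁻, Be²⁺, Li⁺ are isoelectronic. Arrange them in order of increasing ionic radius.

All of these have 2 electrons, so size is governed by nuclear charge alone: the more protons, the stronger the pull on the same electron cloud, and the smaller the ion.
Nuclear charges: Be²⁺ (Z=4), Li⁺ (Z=3), H⁻ (Z=1).
Smallest to largest: Be²⁺ < Li⁺ < H⁻.

Be²⁺, Li⁺, H⁻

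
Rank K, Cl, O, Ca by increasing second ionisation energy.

Consider each +1 ion: K⁺ is the bare [Ar] core; Cl⁺ still has 6 valence electrons; O⁺ still has 5 valence electrons; Ca⁺ still has 1 valence electron.
Usually core removal costs more than valence removal, but here the competition is close: a tightly held n=2 valence electron can cost more to remove than an n=3 core electron, so the actual values have to decide it.
Valence configurations: Cl⁺ [Ne]3s²3p⁴, O⁺ [He]2s²2p³, Ca⁺ [Ar]4s¹.
Tabulated IE_2 (kJ/mol): K 3052, Cl 2298, O 3388, Ca 1145.
Hence IE_2: Ca < Cl < K < O.

Ca, Cl, K, O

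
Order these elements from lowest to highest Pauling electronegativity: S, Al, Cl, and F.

Al < S < Cl < F

F is in period 2, group 17; Al is in period 3, group 13; S is in period 3, group 16; Cl is in period 3, group 17.
Atoms toward the upper right of the periodic table pull bonding electrons most strongly.
These span different periods and groups, so the two trends combine.
S > Al: both are in period 3; the period trend gives S the larger value.
Cl > S: Cl lies to the right of S in period 3, so the across-period effect alone puts Cl higher.
F > Cl: they share group 17; the group trend gives F the larger value.
Approximate values (Pauling): F 3.98, Al 1.61, S 2.58, Cl 3.16.
So from lowest to highest: Al < S < Cl < F.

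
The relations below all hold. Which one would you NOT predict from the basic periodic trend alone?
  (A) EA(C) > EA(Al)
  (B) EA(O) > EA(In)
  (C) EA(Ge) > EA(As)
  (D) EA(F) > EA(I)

The general trend: electron affinity increases across a period and decreases down a group.
(A) C (period 2, group 14) vs Al (period 3, group 13): the stated order agrees with the simple trend.
(B) O (period 2, group 16) vs In (period 5, group 13): the stated order agrees with the simple trend.
(C) Ge (period 4, group 14) vs As (period 4, group 15): the stated order contradicts the simple trend.
(D) F (period 2, group 17) vs I (period 5, group 17): the stated order agrees with the simple trend.
The exception is (C): adding an electron to As's half-filled 4p³ is unfavourable, so Ge (4p²) has the more exothermic EA.

(C)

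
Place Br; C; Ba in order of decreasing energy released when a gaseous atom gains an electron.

Br > C > Ba

EA tends to increase across a period and decrease down a group, though the pattern is less regular than for IE or radius.
Here both period and group differ, so the two effects have to be weighed against each other.
C > Ba: relative to Ba, both the across-period and down-group shifts push C's electron affinity up.
Br > C: period and group pull opposite ways; the across-period shift dominates (325 vs 122 kJ/mol).
For reference (kJ/mol): C 122, Br 325, Ba 14.
So from highest to lowest: Br > C > Ba.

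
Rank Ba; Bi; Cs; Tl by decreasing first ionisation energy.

Across a period the outer electron is held more tightly (higher IE₁); down a group it sits in a higher shell, more shielded, and comes off more easily.
All lie in period 6, so first ionization energy increases left to right.
So from highest to lowest: Bi > Tl > Ba > Cs.

Bi, Tl, Ba, Cs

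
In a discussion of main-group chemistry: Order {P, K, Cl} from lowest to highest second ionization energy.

P < Cl < K

After 1 electron has been removed, what remains? P⁺ still has 4 valence electrons; K⁺ is the bare [Ar] core; Cl⁺ still has 6 valence electrons.
Core electrons are held far more tightly than valence electrons, so K tops the IE_2 order.
Valence configurations: P⁺ [Ne]3s²3p², Cl⁺ [Ne]3s²3p⁴.
The numbers (kJ/mol): P 1907, K 3052, Cl 2298.
So the second ionization energies run P < Cl < K.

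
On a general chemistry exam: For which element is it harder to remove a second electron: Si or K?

Consider each +1 ion: Si⁺ still has 3 valence electrons; K⁺ is the bare [Ar] core.
Breaking into a closed-shell core is much more expensive than removing a leftover valence electron — K has the largest IE_2 here.
The numbers (kJ/mol): Si 1577, K 3052.
Putting it together, IE_2: Si < K.

K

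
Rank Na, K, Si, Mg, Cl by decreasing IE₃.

Mg > Na > K > Cl > Si

After 2 electrons have been removed, what remains? Na²⁺ is already 1 electron into the core; K²⁺ is already 1 electron into the core; Si²⁺ still has 2 valence electrons; Mg²⁺ is the bare [Ne] core; Cl²⁺ still has 5 valence electrons.
Core electrons are held far more tightly than valence electrons, so K, Na and Mg top the IE_3 order.
Valence configurations: Si²⁺ [Ne]3s², Cl²⁺ [Ne]3s²3p³.
Tabulated IE_3 (kJ/mol): Na 6910, K 4420, Si 3232, Mg 7733, Cl 3822.
So the third ionization energies run Si < Cl < K < Na < Mg.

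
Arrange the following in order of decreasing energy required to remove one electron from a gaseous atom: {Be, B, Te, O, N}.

Be is in period 2, group 2; B is in period 2, group 13; N is in period 2, group 15; O is in period 2, group 16; Te is in period 5, group 16.
Across a period the outer electron is held more tightly (higher IE₁); down a group it sits in a higher shell, more shielded, and comes off more easily.
These span different periods and groups, so the two trends combine.
Te > B: the two effects oppose for this pair; the across-period effect wins (869 vs 801 kJ/mol).
Be > Te: the two effects oppose for this pair; the down-group effect wins (900 vs 869 kJ/mol).
O > Be: both are in period 2; the period trend gives O the larger value.
N > O: this pair runs against the simple trend — see the exception note.
Note the exception: N has a higher first ionization energy than O, contrary to the simple trend — pairing an electron in O's 2p⁴ costs repulsion energy, so O ionizes more easily than half-filled N (2p³).
Note the exception: Be has a higher first ionization energy than B, contrary to the simple trend — removing B's lone 2p electron is easier than breaking Be's filled 2s².
Approximate values (kJ/mol): Be 900, B 801, N 1402, O 1314, Te 869.
So from highest to lowest: N > O > Be > Te > B.

N > O > Be > Te > B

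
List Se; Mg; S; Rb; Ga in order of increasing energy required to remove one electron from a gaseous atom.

Rb, Ga, Mg, Se, S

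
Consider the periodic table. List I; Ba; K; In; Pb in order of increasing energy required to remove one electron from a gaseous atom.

K < Ba < In < Pb < I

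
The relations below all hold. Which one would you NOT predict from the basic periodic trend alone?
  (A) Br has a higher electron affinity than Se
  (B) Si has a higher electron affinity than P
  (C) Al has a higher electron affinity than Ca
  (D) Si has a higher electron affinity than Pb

(B)

The general trend: electron affinity increases across a period and decreases down a group.
(A) Br (period 4, group 17) vs Se (period 4, group 16): the stated order agrees with the simple trend.
(B) Si (period 3, group 14) vs P (period 3, group 15): the stated order contradicts the simple trend.
(C) Al (period 3, group 13) vs Ca (period 4, group 2): the stated order agrees with the simple trend.
(D) Si (period 3, group 14) vs Pb (period 6, group 14): the stated order agrees with the simple trend.
The exception is (B): adding an electron to P's half-filled 3p³ is unfavourable, so Si (3p²) has the more exothermic EA.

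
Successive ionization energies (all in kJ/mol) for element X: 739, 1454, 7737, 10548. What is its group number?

Group 2

Look for the largest jump between consecutive ionization energies: IE3/IE2 ≈ 5.3, far larger than any earlier ratio.
That jump marks the point where a core electron is being removed. So the atom has 2 valence electrons.
A main-group element with 2 valence electrons is in group 2.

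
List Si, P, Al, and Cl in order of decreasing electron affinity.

Cl > Si > P > Al

Al is in period 3, group 13; Si is in period 3, group 14; P is in period 3, group 15; Cl is in period 3, group 17.
Adding an electron releases more energy for atoms nearer the top right (short of the noble gases).
All lie in period 3; the across-period trend (electron affinity increases left to right) applies, with the exception below.
Note the exception: Si has a higher electron affinity than P, contrary to the simple trend — adding an electron to P's half-filled 3p³ is unfavourable, so Si (3p²) has the more exothermic EA.
Tabulated electron affinity (kJ/mol): Al 42, Si 134, P 72, Cl 349.
So from highest to lowest: Cl > Si > P > Al.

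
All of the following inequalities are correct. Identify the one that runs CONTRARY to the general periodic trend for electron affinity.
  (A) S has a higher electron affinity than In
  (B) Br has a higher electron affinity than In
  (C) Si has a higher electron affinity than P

(C)

The general trend: electron affinity increases across a period and decreases down a group.
(A) S (period 3, group 16) vs In (period 5, group 13): the stated order agrees with the simple trend.
(B) Br (period 4, group 17) vs In (period 5, group 13): the stated order agrees with the simple trend.
(C) Si (period 3, group 14) vs P (period 3, group 15): the stated order contradicts the simple trend.
The exception is (C): adding an electron to P's half-filled 3p³ is unfavourable, so Si (3p²) has the more exothermic EA.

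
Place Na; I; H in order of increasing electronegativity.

H is in period 1, group 1; Na is in period 3, group 1; I is in period 5, group 17.
Atoms toward the upper right of the periodic table pull bonding electrons most strongly.
These span different periods and groups, so the two trends combine.
H > Na: they share group 1; the group trend gives H the larger value.
I > H: period and group pull opposite ways; the across-period shift dominates (2.66 vs 2.20).
Tabulated electronegativity (Pauling): H 2.20, Na 0.93, I 2.66.
So from lowest to highest: Na < H < I.

Na, H, I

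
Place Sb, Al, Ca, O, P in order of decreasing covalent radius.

Across a period the added protons contract the valence shell; down a group each new principal shell makes the atom larger.
These span different periods and groups, so the two trends combine.
P > O: relative to O, both the across-period and down-group shifts push P's atomic radius up.
Al > P: both are in period 3; the period trend gives Al the larger value.
Sb > Al: period and group pull opposite ways; the down-group shift dominates (140 vs 126 pm).
Ca > Sb: period and group pull opposite ways; the across-period shift dominates (171 vs 140 pm).
Tabulated atomic radius (pm): O 63, Al 126, P 111, Ca 171, Sb 140.
So from largest to smallest: Ca > Sb > Al > P > O.

Ca, Sb, Al, P, O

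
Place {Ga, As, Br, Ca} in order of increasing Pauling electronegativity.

Ca, Ga, As, Br

Ca is in period 4, group 2; Ga is in period 4, group 13; As is in period 4, group 15; Br is in period 4, group 17.
Electronegativity increases across a period and decreases down a group, tracking effective nuclear charge and atomic size.
All lie in period 4, so electronegativity increases left to right.
So from lowest to highest: Ca < Ga < As < Br.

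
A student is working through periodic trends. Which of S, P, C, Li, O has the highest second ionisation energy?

Li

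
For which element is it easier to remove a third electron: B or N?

B

After 2 electrons have been removed, what remains? B²⁺ still has 1 valence electron; N²⁺ still has 3 valence electrons.
All are still removing valence electrons, so compare the +2 ions as you would atoms: IE_3 generally rises across a period (higher Z_eff) and falls down a group (larger shell), subject to the usual subshell exceptions.
Valence configurations: B²⁺ [He]2s¹, N²⁺ [He]2s²2p¹.
The numbers (kJ/mol): B 3660, N 4578.
Putting it together, IE_3: B < N.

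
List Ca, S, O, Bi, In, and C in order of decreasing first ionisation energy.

IE₁ increases left→right with effective nuclear charge and decreases top→bottom as the valence shell moves farther out.
These span different periods and groups, so the two trends combine.
Ca > In: period and group pull opposite ways; the down-group shift dominates (590 vs 558 kJ/mol).
Bi > Ca: period and group pull opposite ways; the across-period shift dominates (703 vs 590 kJ/mol).
S > Bi: relative to Bi, both the across-period and down-group shifts push S's first ionization energy up.
C > S: period and group pull opposite ways; the down-group shift dominates (1086 vs 1000 kJ/mol).
O > C: O lies to the right of C in period 2, so the across-period effect alone puts O higher.
For reference (kJ/mol): C 1086, O 1314, S 1000, Ca 590, In 558, Bi 703.
So from highest to lowest: O > C > S > Bi > Ca > In.

O > C > S > Bi > Ca > In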